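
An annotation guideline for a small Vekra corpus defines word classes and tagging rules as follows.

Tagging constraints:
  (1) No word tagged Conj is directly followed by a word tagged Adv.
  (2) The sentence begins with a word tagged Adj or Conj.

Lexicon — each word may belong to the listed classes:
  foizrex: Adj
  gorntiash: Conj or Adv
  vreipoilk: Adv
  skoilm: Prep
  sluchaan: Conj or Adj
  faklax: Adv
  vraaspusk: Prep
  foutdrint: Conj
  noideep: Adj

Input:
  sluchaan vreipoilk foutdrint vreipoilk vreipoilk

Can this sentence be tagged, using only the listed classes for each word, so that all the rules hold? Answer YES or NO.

Candidates per position — 1:sluchaan {Conj,Adj}; 2:vreipoilk {Adv}; 3:foutdrint {Conj}; 4:vreipoilk {Adv}; 5:vreipoilk {Adv}.
Rule 1 cannot be satisfied by any choice of tags from the lexicon.
So there is no consistent tagging.

NO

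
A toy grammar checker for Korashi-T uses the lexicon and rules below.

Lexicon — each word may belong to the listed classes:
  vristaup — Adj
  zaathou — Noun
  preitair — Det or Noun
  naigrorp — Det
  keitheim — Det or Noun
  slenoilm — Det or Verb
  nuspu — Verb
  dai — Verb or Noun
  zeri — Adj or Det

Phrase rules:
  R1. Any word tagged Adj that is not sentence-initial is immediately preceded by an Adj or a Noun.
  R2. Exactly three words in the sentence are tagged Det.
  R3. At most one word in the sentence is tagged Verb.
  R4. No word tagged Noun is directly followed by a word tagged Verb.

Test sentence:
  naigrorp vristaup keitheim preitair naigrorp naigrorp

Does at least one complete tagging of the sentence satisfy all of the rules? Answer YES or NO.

NO

Candidates per position — 1:naigrorp {Det}; 2:vristaup {Adj}; 3:keitheim {Det,Noun}; 4:preitair {Det,Noun}; 5:naigrorp {Det}; 6:naigrorp {Det}.
Rule 1 cannot be satisfied by any choice of tags from the lexicon.
So there is no consistent tagging.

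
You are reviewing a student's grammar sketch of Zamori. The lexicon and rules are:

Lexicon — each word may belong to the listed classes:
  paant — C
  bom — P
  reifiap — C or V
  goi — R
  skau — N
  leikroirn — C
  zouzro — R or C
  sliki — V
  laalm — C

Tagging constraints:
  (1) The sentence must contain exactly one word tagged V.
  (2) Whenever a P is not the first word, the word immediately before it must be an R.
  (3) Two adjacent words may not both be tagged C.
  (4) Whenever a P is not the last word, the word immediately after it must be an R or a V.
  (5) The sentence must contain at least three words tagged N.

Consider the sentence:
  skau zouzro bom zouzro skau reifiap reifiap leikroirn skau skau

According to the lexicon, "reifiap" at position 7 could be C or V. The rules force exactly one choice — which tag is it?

V

Candidates per position — 1:skau {N}; 2:zouzro {R,C}; 3:bom {P}; 4:zouzro {R,C}; 5:skau {N}; 6:reifiap {C,V}; 7:reifiap {C,V}; 8:leikroirn {C}; 9:skau {N}; 10:skau {N}.
Position 2: C is ruled out by rule 2; that leaves R.
Position 4: C is ruled out by rule 4; that leaves R.
Position 7: C is ruled out by rule 3; that leaves V.
Position 6: V is ruled out by rule 1; that leaves C.
The unique satisfying tagging is: N R P R N C V C N N.
Checking: rule 1 holds; rule 2 holds; rule 3 holds; rule 4 holds; rule 5 holds.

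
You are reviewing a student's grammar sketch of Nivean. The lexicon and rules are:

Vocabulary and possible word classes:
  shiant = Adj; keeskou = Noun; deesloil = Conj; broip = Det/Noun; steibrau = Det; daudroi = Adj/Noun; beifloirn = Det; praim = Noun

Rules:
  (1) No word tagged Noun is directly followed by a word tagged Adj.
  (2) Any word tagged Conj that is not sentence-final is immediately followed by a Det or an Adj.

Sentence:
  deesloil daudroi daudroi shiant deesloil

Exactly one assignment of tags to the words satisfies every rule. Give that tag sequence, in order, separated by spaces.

Conj Adj Adj Adj Conj

Candidates per position — 1:deesloil {Conj}; 2:daudroi {Adj,Noun}; 3:daudroi {Adj,Noun}; 4:shiant {Adj}; 5:deesloil {Conj}.
At position 2, choosing Noun makes rule 1 impossible to satisfy; hence Adj.
At position 3, choosing Noun makes rule 1 impossible to satisfy; hence Adj.
So the tagging must be: Conj Adj Adj Adj Conj.
Verifying each rule — rule 1 ✓; rule 2 ✓.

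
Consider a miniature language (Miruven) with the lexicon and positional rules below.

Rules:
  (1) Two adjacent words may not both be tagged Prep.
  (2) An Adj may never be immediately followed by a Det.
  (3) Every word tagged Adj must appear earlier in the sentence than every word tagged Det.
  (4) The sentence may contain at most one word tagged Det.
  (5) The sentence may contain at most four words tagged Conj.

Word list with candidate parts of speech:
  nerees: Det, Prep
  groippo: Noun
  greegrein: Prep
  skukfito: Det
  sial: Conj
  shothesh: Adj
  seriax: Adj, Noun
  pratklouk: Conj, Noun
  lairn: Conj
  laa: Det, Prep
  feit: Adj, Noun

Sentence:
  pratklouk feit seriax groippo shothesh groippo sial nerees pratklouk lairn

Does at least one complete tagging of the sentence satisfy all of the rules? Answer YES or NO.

Candidates per position — 1:pratklouk {Conj,Noun}; 2:feit {Adj,Noun}; 3:seriax {Adj,Noun}; 4:groippo {Noun}; 5:shothesh {Adj}; 6:groippo {Noun}; 7:sial {Conj}; 8:nerees {Det,Prep}; 9:pratklouk {Conj,Noun}; 10:lairn {Conj}.
One satisfying assignment: Conj Noun Noun Noun Adj Noun Conj Prep Conj Conj.
Check: rule 1 satisfied; rule 2 satisfied; rule 3 satisfied; rule 4 satisfied; rule 5 satisfied.

YES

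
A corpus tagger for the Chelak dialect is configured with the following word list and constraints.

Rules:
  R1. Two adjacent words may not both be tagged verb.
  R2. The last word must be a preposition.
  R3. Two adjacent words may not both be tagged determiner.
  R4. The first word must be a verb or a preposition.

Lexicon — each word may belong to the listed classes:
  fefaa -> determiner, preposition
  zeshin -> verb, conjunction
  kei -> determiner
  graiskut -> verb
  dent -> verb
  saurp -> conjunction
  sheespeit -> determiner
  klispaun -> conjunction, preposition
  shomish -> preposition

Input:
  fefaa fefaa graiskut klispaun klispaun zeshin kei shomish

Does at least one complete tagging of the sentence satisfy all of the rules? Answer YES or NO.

Candidates per position — 1:fefaa {determiner,preposition}; 2:fefaa {determiner,preposition}; 3:graiskut {verb}; 4:klispaun {conjunction,preposition}; 5:klispaun {conjunction,preposition}; 6:zeshin {verb,conjunction}; 7:kei {determiner}; 8:shomish {preposition}.
One satisfying assignment: preposition preposition verb conjunction preposition verb determiner preposition.
Check: rule 1 holds; rule 2 holds; rule 3 holds; rule 4 holds.

YES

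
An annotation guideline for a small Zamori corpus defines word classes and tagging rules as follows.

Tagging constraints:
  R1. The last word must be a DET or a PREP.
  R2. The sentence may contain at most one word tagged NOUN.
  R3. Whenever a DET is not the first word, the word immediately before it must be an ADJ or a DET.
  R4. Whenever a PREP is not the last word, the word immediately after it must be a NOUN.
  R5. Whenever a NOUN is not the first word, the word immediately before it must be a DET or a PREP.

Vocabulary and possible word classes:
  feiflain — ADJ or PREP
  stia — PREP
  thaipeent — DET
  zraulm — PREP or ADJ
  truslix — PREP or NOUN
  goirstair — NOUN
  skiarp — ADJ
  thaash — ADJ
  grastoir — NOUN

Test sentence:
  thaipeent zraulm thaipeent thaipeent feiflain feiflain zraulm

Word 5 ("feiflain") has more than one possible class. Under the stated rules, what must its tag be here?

ADJ

Candidates per position — 1:thaipeent {DET}; 2:zraulm {PREP,ADJ}; 3:thaipeent {DET}; 4:thaipeent {DET}; 5:feiflain {ADJ,PREP}; 6:feiflain {ADJ,PREP}; 7:zraulm {PREP,ADJ}.
At position 2, choosing PREP makes rule 3 impossible to satisfy; hence ADJ.
At position 5, choosing PREP makes rule 4 impossible to satisfy; hence ADJ.
At position 6, choosing PREP makes rule 4 impossible to satisfy; hence ADJ.
At position 7, choosing ADJ makes rule 1 impossible to satisfy; hence PREP.
The only consistent sequence is: DET ADJ DET DET ADJ ADJ PREP.
Check: rule 1 holds; rule 2 holds; rule 3 holds; rule 4 holds; rule 5 holds.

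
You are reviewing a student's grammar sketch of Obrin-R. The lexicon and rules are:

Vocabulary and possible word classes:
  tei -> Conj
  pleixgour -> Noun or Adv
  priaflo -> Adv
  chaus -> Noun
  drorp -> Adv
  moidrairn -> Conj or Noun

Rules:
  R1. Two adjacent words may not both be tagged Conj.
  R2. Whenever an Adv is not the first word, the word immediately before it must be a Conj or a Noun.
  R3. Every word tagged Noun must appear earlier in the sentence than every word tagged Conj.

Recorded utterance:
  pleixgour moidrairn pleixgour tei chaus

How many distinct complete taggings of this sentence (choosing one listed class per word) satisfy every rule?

Candidates per position — 1:pleixgour {Noun,Adv}; 2:moidrairn {Conj,Noun}; 3:pleixgour {Noun,Adv}; 4:tei {Conj}; 5:chaus {Noun}.
There are 8 candidate sequences in total.
Rule 3 cannot be satisfied by any choice of tags from the lexicon.
So there is no consistent tagging.
Count = 0.

0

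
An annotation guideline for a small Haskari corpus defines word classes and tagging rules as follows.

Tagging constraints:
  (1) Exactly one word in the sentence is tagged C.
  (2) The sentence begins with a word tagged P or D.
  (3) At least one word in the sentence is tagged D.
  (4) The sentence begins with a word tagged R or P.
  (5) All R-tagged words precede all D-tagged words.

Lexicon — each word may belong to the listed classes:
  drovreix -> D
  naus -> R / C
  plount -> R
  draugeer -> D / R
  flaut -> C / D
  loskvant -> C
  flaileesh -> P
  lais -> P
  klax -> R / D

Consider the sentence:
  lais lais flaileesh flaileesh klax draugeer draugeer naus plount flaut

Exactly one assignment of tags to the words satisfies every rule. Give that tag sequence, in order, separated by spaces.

Candidates per position — 1:lais {P}; 2:lais {P}; 3:flaileesh {P}; 4:flaileesh {P}; 5:klax {R,D}; 6:draugeer {D,R}; 7:draugeer {D,R}; 8:naus {R,C}; 9:plount {R}; 10:flaut {C,D}.
Position 5: D is ruled out by rule 5; that leaves R.
Position 6: D is ruled out by rule 5; that leaves R.
Position 7: D is ruled out by rule 5; that leaves R.
Position 10: C is ruled out by rule 3; that leaves D.
Position 8: R is ruled out by rule 1; that leaves C.
The unique satisfying tagging is: P P P P R R R C R D.
Checking: rule 1 holds; rule 2 holds; rule 3 holds; rule 4 holds; rule 5 holds.

P P P P R R R C R D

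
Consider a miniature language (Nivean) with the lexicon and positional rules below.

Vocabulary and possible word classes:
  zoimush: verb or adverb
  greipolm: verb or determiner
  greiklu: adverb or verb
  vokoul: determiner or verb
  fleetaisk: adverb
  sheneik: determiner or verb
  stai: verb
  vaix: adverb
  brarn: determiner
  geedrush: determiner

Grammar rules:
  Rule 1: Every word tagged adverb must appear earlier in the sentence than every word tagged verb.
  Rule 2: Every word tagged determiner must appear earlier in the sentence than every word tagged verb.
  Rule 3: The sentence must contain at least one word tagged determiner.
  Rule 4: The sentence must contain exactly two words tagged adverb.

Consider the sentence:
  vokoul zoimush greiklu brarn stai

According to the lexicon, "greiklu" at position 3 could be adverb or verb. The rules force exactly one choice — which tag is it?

Candidates per position — 1:vokoul {determiner,verb}; 2:zoimush {verb,adverb}; 3:greiklu {adverb,verb}; 4:brarn {determiner}; 5:stai {verb}.
If word 1 were verb, no tagging could satisfy rule 2; so word 1 is determiner.
If word 2 were verb, no tagging could satisfy rule 2; so word 2 is adverb.
If word 3 were verb, no tagging could satisfy rule 2; so word 3 is adverb.
That leaves exactly one tagging: determiner adverb adverb determiner verb.
Check: rule 1 ok; rule 2 ok; rule 3 ok; rule 4 ok.

adverb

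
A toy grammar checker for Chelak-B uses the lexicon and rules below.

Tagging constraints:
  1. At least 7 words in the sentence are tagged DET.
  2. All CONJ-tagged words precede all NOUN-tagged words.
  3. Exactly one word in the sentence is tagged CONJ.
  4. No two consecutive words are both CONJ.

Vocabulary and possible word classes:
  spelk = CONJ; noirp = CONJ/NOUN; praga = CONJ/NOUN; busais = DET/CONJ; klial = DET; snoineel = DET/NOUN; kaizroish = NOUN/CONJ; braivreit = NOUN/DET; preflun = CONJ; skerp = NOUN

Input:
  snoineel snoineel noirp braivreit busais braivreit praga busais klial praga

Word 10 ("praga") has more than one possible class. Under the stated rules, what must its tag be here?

NOUN

Candidates per position — 1:snoineel {DET,NOUN}; 2:snoineel {DET,NOUN}; 3:noirp {CONJ,NOUN}; 4:braivreit {NOUN,DET}; 5:busais {DET,CONJ}; 6:braivreit {NOUN,DET}; 7:praga {CONJ,NOUN}; 8:busais {DET,CONJ}; 9:klial {DET}; 10:praga {CONJ,NOUN}.
Position 1: tagging it NOUN would leave rule 1 unsatisfiable, so it must be DET.
Position 2: tagging it NOUN would leave rule 1 unsatisfiable, so it must be DET.
Position 4: tagging it NOUN would leave rule 1 unsatisfiable, so it must be DET.
Position 5: tagging it CONJ would leave rule 1 unsatisfiable, so it must be DET.
Position 6: tagging it NOUN would leave rule 1 unsatisfiable, so it must be DET.
Position 8: tagging it CONJ would leave rule 1 unsatisfiable, so it must be DET.
Position 10: the remaining choice is settled jointly with positions 3, 7 — only NOUN at position 10 is part of a tagging that satisfies every rule.
The only consistent sequence is: DET DET CONJ DET DET DET NOUN DET DET NOUN.
Checking: rule 1 ok; rule 2 ok; rule 3 ok; rule 4 ok.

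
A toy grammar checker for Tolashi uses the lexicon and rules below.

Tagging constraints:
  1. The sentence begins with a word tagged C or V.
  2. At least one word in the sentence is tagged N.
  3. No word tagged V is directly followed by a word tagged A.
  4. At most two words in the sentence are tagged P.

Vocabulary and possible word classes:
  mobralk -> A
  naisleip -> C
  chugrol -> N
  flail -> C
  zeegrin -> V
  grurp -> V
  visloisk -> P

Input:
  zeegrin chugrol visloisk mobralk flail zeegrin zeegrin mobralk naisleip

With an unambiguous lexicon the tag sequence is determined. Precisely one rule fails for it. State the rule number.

Fixed tagging: V N P A C V V A C.
Rule check: R1 ✓, R2 ✓, R3 ✗, R4 ✓.
Only rule 3 fails.

3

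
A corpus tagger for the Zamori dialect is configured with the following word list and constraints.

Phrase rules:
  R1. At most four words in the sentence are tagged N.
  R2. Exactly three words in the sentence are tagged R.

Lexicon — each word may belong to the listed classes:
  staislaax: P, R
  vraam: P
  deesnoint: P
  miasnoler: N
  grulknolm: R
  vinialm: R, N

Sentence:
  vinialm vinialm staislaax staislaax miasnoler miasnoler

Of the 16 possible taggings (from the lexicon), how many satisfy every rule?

4

Candidates per position — 1:vinialm {R,N}; 2:vinialm {R,N}; 3:staislaax {P,R}; 4:staislaax {P,R}; 5:miasnoler {N}; 6:miasnoler {N}.
There are 16 candidate sequences in total.
The sequences that satisfy every rule: R R P R N N; R R R P N N; R N R R N N; N R R R N N.
Count = 4.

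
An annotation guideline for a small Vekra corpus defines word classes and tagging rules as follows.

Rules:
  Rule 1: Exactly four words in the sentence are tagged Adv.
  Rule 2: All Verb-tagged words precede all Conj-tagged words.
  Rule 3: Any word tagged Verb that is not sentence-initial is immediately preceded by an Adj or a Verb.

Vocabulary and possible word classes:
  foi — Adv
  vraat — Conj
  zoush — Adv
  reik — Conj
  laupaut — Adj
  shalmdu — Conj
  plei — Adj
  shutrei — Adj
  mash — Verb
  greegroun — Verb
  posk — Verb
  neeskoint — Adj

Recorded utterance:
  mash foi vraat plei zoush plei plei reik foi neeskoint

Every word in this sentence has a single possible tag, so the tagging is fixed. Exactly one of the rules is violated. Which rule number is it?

Fixed tagging: Verb Adv Conj Adj Adv Adj Adj Conj Adv Adj.
Checking each rule: R1 fail, R2 pass, R3 pass.
Only rule 1 fails.

1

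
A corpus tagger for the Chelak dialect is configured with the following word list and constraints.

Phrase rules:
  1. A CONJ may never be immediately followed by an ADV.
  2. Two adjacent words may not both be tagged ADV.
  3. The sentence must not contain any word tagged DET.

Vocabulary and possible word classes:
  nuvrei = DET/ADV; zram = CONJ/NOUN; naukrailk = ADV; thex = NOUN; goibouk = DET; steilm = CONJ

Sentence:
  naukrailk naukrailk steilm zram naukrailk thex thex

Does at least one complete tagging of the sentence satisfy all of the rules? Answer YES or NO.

NO

Candidates per position — 1:naukrailk {ADV}; 2:naukrailk {ADV}; 3:steilm {CONJ}; 4:zram {CONJ,NOUN}; 5:naukrailk {ADV}; 6:thex {NOUN}; 7:thex {NOUN}.
Rule 2 cannot be satisfied by any choice of tags from the lexicon.
So there is no consistent tagging.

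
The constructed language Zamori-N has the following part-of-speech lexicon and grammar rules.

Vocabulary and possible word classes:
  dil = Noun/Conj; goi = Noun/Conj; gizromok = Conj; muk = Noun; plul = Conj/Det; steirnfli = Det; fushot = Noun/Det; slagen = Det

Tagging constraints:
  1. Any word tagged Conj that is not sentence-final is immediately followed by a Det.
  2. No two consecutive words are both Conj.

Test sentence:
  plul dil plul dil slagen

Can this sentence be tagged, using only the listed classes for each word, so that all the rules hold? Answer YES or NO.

YES

Candidates per position — 1:plul {Conj,Det}; 2:dil {Noun,Conj}; 3:plul {Conj,Det}; 4:dil {Noun,Conj}; 5:slagen {Det}.
One satisfying assignment: Det Conj Det Noun Det.
Checking: rule 1 satisfied; rule 2 satisfied.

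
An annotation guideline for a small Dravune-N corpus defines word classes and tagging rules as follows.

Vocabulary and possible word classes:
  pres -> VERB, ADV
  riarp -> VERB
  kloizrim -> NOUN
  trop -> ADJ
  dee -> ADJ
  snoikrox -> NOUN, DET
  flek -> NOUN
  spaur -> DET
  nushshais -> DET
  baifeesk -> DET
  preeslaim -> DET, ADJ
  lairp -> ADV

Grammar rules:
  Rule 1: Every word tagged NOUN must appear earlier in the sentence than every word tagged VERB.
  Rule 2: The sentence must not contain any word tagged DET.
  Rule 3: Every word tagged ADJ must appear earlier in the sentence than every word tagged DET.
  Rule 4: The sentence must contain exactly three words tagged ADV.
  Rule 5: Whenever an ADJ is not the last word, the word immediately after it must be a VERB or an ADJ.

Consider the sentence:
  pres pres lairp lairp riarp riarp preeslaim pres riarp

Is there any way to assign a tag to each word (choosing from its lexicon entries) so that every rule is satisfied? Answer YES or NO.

YES

Candidates per position — 1:pres {VERB,ADV}; 2:pres {VERB,ADV}; 3:lairp {ADV}; 4:lairp {ADV}; 5:riarp {VERB}; 6:riarp {VERB}; 7:preeslaim {DET,ADJ}; 8:pres {VERB,ADV}; 9:riarp {VERB}.
One satisfying assignment: VERB ADV ADV ADV VERB VERB ADJ VERB VERB.
Verifying each rule — rule 1 satisfied; rule 2 satisfied; rule 3 satisfied; rule 4 satisfied; rule 5 satisfied.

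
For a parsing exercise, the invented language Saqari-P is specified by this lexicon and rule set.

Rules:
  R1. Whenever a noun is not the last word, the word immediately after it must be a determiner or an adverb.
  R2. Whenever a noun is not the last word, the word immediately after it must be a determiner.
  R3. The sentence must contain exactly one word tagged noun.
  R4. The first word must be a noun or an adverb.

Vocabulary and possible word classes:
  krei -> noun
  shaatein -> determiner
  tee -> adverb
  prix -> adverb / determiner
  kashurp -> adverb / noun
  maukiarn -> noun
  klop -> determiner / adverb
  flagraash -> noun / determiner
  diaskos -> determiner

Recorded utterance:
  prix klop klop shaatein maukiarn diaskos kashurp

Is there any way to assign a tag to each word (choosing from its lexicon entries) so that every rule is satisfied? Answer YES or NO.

Candidates per position — 1:prix {adverb,determiner}; 2:klop {determiner,adverb}; 3:klop {determiner,adverb}; 4:shaatein {determiner}; 5:maukiarn {noun}; 6:diaskos {determiner}; 7:kashurp {adverb,noun}.
One satisfying assignment: adverb determiner determiner determiner noun determiner adverb.
Check: rule 1 satisfied; rule 2 satisfied; rule 3 satisfied; rule 4 satisfied.

YES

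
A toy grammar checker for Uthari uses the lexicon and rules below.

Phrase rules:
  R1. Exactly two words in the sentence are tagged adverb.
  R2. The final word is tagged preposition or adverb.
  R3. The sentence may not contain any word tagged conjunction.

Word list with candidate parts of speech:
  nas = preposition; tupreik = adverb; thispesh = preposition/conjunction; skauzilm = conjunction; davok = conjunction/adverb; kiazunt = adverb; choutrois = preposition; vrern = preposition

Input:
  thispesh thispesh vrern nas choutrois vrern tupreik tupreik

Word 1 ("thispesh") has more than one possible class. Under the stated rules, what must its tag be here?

preposition

Candidates per position — 1:thispesh {preposition,conjunction}; 2:thispesh {preposition,conjunction}; 3:vrern {preposition}; 4:nas {preposition}; 5:choutrois {preposition}; 6:vrern {preposition}; 7:tupreik {adverb}; 8:tupreik {adverb}.
At position 1, choosing conjunction makes rule 3 impossible to satisfy; hence preposition.
At position 2, choosing conjunction makes rule 3 impossible to satisfy; hence preposition.
So the tagging must be: preposition preposition preposition preposition preposition preposition adverb adverb.
Checking: rule 1 satisfied; rule 2 satisfied; rule 3 satisfied.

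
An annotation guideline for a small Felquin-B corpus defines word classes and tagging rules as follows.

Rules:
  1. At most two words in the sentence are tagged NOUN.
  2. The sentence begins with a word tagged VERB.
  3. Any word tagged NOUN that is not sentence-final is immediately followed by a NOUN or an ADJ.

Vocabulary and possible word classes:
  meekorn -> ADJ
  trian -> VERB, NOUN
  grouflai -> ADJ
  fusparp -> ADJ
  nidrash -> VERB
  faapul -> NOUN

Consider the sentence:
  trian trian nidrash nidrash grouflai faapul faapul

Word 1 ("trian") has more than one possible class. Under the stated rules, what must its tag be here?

VERB

Candidates per position — 1:trian {VERB,NOUN}; 2:trian {VERB,NOUN}; 3:nidrash {VERB}; 4:nidrash {VERB}; 5:grouflai {ADJ}; 6:faapul {NOUN}; 7:faapul {NOUN}.
Position 1: tagging it NOUN would leave rule 1 unsatisfiable, so it must be VERB.
Position 2: tagging it NOUN would leave rule 1 unsatisfiable, so it must be VERB.
The only consistent sequence is: VERB VERB VERB VERB ADJ NOUN NOUN.
Checking: rule 1 ok; rule 2 ok; rule 3 ok.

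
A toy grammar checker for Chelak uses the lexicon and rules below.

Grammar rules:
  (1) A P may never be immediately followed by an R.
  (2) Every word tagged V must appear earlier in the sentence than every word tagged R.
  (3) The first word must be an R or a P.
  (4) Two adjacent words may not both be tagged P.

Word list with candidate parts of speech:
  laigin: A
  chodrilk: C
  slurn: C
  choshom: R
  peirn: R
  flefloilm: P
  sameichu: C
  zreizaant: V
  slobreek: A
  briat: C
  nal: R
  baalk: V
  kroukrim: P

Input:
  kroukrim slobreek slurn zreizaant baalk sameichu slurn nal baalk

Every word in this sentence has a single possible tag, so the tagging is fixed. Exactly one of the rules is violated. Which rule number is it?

2

Fixed tagging: P A C V V C C R V.
Applying the rules: R1 pass, R2 fail, R3 pass, R4 pass.
Only rule 2 fails.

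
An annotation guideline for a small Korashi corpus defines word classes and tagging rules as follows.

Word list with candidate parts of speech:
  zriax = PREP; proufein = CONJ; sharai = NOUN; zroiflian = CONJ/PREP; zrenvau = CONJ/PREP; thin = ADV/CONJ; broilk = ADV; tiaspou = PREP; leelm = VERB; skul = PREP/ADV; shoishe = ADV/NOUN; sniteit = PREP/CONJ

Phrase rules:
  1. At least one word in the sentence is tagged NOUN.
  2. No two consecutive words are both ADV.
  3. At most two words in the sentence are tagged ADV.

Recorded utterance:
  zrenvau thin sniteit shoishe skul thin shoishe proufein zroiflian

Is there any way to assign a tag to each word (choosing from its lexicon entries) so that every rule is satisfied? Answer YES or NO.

YES

Candidates per position — 1:zrenvau {CONJ,PREP}; 2:thin {ADV,CONJ}; 3:sniteit {PREP,CONJ}; 4:shoishe {ADV,NOUN}; 5:skul {PREP,ADV}; 6:thin {ADV,CONJ}; 7:shoishe {ADV,NOUN}; 8:proufein {CONJ}; 9:zroiflian {CONJ,PREP}.
One satisfying assignment: PREP ADV PREP NOUN PREP ADV NOUN CONJ CONJ.
Rule-by-rule: rule 1 ✓; rule 2 ✓; rule 3 ✓.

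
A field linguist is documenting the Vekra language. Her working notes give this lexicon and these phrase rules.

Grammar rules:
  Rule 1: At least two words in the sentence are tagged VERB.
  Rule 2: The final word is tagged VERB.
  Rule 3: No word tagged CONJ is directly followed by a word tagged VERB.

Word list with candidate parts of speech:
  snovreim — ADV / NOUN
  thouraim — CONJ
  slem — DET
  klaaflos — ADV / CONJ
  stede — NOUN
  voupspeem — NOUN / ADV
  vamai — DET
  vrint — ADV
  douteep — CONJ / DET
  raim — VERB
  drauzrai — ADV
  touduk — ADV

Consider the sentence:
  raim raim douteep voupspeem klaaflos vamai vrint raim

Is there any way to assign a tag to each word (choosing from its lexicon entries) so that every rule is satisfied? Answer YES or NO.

YES

Candidates per position — 1:raim {VERB}; 2:raim {VERB}; 3:douteep {CONJ,DET}; 4:voupspeem {NOUN,ADV}; 5:klaaflos {ADV,CONJ}; 6:vamai {DET}; 7:vrint {ADV}; 8:raim {VERB}.
One satisfying assignment: VERB VERB DET NOUN CONJ DET ADV VERB.
Verifying each rule — rule 1 satisfied; rule 2 satisfied; rule 3 satisfied.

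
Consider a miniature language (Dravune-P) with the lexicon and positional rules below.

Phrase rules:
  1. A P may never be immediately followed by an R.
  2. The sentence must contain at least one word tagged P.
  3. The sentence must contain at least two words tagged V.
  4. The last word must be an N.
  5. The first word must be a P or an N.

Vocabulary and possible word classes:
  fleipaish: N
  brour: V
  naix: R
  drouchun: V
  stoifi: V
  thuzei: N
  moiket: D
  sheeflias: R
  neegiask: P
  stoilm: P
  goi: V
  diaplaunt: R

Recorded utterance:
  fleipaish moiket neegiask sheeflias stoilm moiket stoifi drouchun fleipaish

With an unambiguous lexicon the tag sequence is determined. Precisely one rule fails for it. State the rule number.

Fixed tagging: N D P R P D V V N.
Rule check: R1 violated, R2 holds, R3 holds, R4 holds, R5 holds.
Only rule 1 fails.

1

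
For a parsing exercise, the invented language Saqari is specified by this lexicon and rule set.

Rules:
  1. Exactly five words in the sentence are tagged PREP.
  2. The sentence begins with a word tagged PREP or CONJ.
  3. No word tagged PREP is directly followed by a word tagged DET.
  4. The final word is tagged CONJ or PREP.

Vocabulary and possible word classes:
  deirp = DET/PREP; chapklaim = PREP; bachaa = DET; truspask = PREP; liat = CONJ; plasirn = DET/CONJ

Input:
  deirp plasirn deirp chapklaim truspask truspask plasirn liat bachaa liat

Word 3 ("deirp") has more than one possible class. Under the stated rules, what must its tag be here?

Candidates per position — 1:deirp {DET,PREP}; 2:plasirn {DET,CONJ}; 3:deirp {DET,PREP}; 4:chapklaim {PREP}; 5:truspask {PREP}; 6:truspask {PREP}; 7:plasirn {DET,CONJ}; 8:liat {CONJ}; 9:bachaa {DET}; 10:liat {CONJ}.
Position 1: tagging it DET would leave rule 1 unsatisfiable, so it must be PREP.
Position 2: tagging it DET would leave rule 3 unsatisfiable, so it must be CONJ.
Position 3: tagging it DET would leave rule 1 unsatisfiable, so it must be PREP.
Position 7: tagging it DET would leave rule 3 unsatisfiable, so it must be CONJ.
So the tagging must be: PREP CONJ PREP PREP PREP PREP CONJ CONJ DET CONJ.
Verifying each rule — rule 1 ✓; rule 2 ✓; rule 3 ✓; rule 4 ✓.

PREP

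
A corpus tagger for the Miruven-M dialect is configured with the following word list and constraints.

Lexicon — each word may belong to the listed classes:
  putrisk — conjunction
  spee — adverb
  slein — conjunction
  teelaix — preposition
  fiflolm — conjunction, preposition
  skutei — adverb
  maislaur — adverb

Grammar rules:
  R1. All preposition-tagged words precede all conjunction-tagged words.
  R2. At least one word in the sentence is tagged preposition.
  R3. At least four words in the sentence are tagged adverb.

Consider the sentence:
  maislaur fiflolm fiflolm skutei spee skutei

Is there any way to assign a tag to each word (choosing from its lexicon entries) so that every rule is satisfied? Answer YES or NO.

YES

Candidates per position — 1:maislaur {adverb}; 2:fiflolm {conjunction,preposition}; 3:fiflolm {conjunction,preposition}; 4:skutei {adverb}; 5:spee {adverb}; 6:skutei {adverb}.
One satisfying assignment: adverb preposition conjunction adverb adverb adverb.
Check: rule 1 satisfied; rule 2 satisfied; rule 3 satisfied.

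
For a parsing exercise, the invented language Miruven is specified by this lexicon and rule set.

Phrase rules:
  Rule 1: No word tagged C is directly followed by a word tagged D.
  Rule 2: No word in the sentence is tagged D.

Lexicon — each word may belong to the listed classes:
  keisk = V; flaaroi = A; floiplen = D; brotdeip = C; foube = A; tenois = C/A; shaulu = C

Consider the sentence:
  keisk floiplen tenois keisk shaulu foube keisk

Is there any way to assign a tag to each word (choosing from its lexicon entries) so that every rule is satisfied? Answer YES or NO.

Candidates per position — 1:keisk {V}; 2:floiplen {D}; 3:tenois {C,A}; 4:keisk {V}; 5:shaulu {C}; 6:foube {A}; 7:keisk {V}.
Rule 2 cannot be satisfied by any choice of tags from the lexicon.
So there is no consistent tagging.

NO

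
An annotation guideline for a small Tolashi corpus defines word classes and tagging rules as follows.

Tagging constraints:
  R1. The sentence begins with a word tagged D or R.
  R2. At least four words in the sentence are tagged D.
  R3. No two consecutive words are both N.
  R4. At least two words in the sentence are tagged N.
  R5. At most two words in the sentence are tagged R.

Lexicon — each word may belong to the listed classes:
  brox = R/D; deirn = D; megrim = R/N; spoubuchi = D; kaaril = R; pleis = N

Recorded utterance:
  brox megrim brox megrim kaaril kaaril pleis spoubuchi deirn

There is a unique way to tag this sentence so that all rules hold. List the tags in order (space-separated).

D N D N R R N D D

Candidates per position — 1:brox {R,D}; 2:megrim {R,N}; 3:brox {R,D}; 4:megrim {R,N}; 5:kaaril {R}; 6:kaaril {R}; 7:pleis {N}; 8:spoubuchi {D}; 9:deirn {D}.
At position 1, choosing R makes rule 2 impossible to satisfy; hence D.
At position 2, choosing R makes rule 5 impossible to satisfy; hence N.
At position 3, choosing R makes rule 2 impossible to satisfy; hence D.
At position 4, choosing R makes rule 5 impossible to satisfy; hence N.
So the tagging must be: D N D N R R N D D.
Check: rule 1 ok; rule 2 ok; rule 3 ok; rule 4 ok; rule 5 ok.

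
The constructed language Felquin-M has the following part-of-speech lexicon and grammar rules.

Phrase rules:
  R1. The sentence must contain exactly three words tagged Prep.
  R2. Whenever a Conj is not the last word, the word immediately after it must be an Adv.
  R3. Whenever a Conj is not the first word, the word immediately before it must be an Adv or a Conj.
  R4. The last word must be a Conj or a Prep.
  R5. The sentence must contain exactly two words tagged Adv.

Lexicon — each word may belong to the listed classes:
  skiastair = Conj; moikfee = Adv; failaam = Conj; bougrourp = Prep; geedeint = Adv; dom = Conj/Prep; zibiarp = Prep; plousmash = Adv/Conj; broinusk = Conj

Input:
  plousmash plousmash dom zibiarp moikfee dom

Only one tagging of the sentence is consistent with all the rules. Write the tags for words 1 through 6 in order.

Candidates per position — 1:plousmash {Adv,Conj}; 2:plousmash {Adv,Conj}; 3:dom {Conj,Prep}; 4:zibiarp {Prep}; 5:moikfee {Adv}; 6:dom {Conj,Prep}.
At position 2, choosing Conj makes rule 2 impossible to satisfy; hence Adv.
At position 3, choosing Conj makes rule 1 impossible to satisfy; hence Prep.
At position 6, choosing Conj makes rule 1 impossible to satisfy; hence Prep.
At position 1, choosing Adv makes rule 5 impossible to satisfy; hence Conj.
That leaves exactly one tagging: Conj Adv Prep Prep Adv Prep.
Rule-by-rule: rule 1 ✓; rule 2 ✓; rule 3 ✓; rule 4 ✓; rule 5 ✓.

Conj Adv Prep Prep Adv Prep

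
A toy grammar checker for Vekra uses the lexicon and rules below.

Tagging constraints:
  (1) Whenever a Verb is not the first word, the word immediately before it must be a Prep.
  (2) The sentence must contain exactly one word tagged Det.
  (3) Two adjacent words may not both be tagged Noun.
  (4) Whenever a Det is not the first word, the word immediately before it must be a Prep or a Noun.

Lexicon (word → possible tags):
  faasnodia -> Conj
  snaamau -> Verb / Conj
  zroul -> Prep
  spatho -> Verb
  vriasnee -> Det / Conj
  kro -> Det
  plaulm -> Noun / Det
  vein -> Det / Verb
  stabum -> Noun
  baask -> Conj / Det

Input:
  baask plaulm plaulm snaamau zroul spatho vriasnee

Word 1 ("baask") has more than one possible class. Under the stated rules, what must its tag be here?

Conj

Candidates per position — 1:baask {Conj,Det}; 2:plaulm {Noun,Det}; 3:plaulm {Noun,Det}; 4:snaamau {Verb,Conj}; 5:zroul {Prep}; 6:spatho {Verb}; 7:vriasnee {Det,Conj}.
At position 2, choosing Det makes rule 4 impossible to satisfy; hence Noun.
At position 3, choosing Noun makes rule 3 impossible to satisfy; hence Det.
At position 4, choosing Verb makes rule 1 impossible to satisfy; hence Conj.
At position 7, choosing Det makes rule 2 impossible to satisfy; hence Conj.
At position 1, choosing Det makes rule 2 impossible to satisfy; hence Conj.
So the tagging must be: Conj Noun Det Conj Prep Verb Conj.
Checking: rule 1 satisfied; rule 2 satisfied; rule 3 satisfied; rule 4 satisfied.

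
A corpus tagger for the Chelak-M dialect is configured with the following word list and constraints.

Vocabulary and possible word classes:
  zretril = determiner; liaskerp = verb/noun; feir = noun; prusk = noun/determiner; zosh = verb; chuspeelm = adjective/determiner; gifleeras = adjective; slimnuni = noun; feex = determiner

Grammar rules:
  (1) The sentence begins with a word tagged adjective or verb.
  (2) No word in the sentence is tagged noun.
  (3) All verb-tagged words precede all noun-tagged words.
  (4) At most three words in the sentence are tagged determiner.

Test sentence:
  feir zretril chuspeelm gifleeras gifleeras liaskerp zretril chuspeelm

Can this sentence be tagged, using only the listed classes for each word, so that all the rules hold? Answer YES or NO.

NO

Candidates per position — 1:feir {noun}; 2:zretril {determiner}; 3:chuspeelm {adjective,determiner}; 4:gifleeras {adjective}; 5:gifleeras {adjective}; 6:liaskerp {verb,noun}; 7:zretril {determiner}; 8:chuspeelm {adjective,determiner}.
Rule 1 cannot be satisfied by any choice of tags from the lexicon.
So there is no consistent tagging.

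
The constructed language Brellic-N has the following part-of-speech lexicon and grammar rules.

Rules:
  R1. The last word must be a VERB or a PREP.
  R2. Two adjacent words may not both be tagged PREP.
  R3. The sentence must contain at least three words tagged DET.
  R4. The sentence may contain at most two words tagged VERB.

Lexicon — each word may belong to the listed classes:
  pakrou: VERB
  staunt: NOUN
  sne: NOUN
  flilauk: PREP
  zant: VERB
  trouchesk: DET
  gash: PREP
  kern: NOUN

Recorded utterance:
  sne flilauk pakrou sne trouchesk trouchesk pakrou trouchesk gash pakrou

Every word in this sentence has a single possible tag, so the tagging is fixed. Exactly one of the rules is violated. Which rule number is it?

4

Fixed tagging: NOUN PREP VERB NOUN DET DET VERB DET PREP VERB.
Applying the rules: R1 holds, R2 holds, R3 holds, R4 violated.
Only rule 4 fails.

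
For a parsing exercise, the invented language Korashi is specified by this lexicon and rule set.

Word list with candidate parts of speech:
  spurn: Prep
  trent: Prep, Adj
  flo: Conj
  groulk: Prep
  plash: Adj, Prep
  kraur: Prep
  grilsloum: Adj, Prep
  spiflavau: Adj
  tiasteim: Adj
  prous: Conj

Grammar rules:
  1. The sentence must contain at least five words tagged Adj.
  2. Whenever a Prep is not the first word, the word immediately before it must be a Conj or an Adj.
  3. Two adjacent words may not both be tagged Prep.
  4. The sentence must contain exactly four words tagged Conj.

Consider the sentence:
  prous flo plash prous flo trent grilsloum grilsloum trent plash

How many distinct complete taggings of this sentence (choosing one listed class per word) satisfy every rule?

Candidates per position — 1:prous {Conj}; 2:flo {Conj}; 3:plash {Adj,Prep}; 4:prous {Conj}; 5:flo {Conj}; 6:trent {Prep,Adj}; 7:grilsloum {Adj,Prep}; 8:grilsloum {Adj,Prep}; 9:trent {Prep,Adj}; 10:plash {Adj,Prep}.
There are 64 candidate sequences in total.
Checking each against the rules leaves 7 sequences.
Count = 7.

7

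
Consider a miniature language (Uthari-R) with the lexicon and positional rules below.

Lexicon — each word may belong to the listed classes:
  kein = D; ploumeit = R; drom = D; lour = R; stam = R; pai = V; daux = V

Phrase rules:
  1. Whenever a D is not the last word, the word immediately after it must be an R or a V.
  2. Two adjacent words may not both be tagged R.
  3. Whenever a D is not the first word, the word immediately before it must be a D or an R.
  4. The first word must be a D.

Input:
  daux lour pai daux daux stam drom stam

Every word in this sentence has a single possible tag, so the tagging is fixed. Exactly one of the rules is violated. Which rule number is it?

Fixed tagging: V R V V V R D R.
Checking each rule: R1 pass, R2 pass, R3 pass, R4 fail.
Only rule 4 fails.

4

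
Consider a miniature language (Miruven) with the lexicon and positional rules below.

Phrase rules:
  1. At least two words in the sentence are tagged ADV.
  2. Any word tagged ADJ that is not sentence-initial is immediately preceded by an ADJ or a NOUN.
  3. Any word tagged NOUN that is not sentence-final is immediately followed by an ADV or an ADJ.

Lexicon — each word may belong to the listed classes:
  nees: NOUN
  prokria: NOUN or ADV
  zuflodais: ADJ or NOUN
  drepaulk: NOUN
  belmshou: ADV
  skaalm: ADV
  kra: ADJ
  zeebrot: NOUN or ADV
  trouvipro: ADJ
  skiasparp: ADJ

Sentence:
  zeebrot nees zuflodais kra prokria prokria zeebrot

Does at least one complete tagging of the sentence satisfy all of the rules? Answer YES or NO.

Candidates per position — 1:zeebrot {NOUN,ADV}; 2:nees {NOUN}; 3:zuflodais {ADJ,NOUN}; 4:kra {ADJ}; 5:prokria {NOUN,ADV}; 6:prokria {NOUN,ADV}; 7:zeebrot {NOUN,ADV}.
One satisfying assignment: ADV NOUN ADJ ADJ NOUN ADV ADV.
Checking: rule 1 satisfied; rule 2 satisfied; rule 3 satisfied.

YES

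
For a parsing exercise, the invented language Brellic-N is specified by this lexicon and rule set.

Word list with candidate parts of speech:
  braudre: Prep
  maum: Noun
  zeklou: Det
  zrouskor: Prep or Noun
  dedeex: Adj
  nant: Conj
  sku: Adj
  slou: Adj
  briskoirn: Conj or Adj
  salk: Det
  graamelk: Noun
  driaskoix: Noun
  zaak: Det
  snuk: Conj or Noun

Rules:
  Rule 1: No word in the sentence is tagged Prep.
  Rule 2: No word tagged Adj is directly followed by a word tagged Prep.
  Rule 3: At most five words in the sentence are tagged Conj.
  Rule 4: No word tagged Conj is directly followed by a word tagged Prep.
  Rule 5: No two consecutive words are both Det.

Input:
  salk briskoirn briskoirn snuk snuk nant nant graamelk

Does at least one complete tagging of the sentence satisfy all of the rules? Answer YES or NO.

YES

Candidates per position — 1:salk {Det}; 2:briskoirn {Conj,Adj}; 3:briskoirn {Conj,Adj}; 4:snuk {Conj,Noun}; 5:snuk {Conj,Noun}; 6:nant {Conj}; 7:nant {Conj}; 8:graamelk {Noun}.
One satisfying assignment: Det Adj Adj Conj Conj Conj Conj Noun.
Checking: rule 1 ok; rule 2 ok; rule 3 ok; rule 4 ok; rule 5 ok.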